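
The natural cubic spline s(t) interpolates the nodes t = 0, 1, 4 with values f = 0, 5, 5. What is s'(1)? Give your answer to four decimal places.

Let m_i = s''(x_i). Step sizes h_i = 1, 3; slopes of the chords Δ_i = (y_(i+1) - y_i)/h_i = 5, 0.
  1·m_0 + 8·m_1 + 3·m_2 = 6(Δ_1 - Δ_0) = -30
Natural end conditions: m_0 = m_2 = 0.
Solving: m_0 = 0, m_1 = -15/4, m_2 = 0.
On [1, 4], s'(t) = b_1 + 2c_1·(t - 1) + 3d_1·(t - 1)² with b_1 = Δ_1 - h_1(2m_1 + m_2)/6 = 15/4, c_1 = m_1/2 = -15/8, d_1 = (m_2 - m_1)/(6h_1) = 5/24. So s'(1) = 15/4.

3.7500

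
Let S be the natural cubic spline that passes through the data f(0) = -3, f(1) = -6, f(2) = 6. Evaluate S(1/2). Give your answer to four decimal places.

Write M_i for S''(x_i). With h_i = 1, 1 and divided differences Δ_i = -3, 12, the continuity of S' gives the tridiagonal system
  1·M_0 + 4·M_1 + 1·M_2 = 6(Δ_1 - Δ_0) = 90
Natural end conditions: M_0 = M_2 = 0.
Hence M_0 = 0, M_1 = 45/2, M_2 = 0.
On [0, 1], S(x) = -3 - 27/4·x + 0·x² + 15/4·x³.
With x = 1/2: S(1/2) = -189/32.

-5.9063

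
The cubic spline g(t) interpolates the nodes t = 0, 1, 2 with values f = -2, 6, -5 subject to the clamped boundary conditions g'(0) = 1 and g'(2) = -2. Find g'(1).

With M_i denoting the second derivative at x_i, h_i = 1, 1, and Δ_i = (y_(i+1) − y_i)/h_i = 8, -11:
  1·M_0 + 4·M_1 + 1·M_2 = 6(Δ_1 - Δ_0) = -114
Clamped end conditions give two more equations: 2h_0·M_0 + h_0·M_1 = 6(Δ_0 - g'(0)) = 42 and h_1·M_1 + 2h_1·M_2 = 6(g'(2) - Δ_1) = 54.
Hence M_0 = 48, M_1 = -54, M_2 = 54.
On [1, 2], g'(t) = b_1 + 2c_1·(t - 1) + 3d_1·(t - 1)² with b_1 = Δ_1 - h_1(2M_1 + M_2)/6 = -2, c_1 = M_1/2 = -27, d_1 = (M_2 - M_1)/(6h_1) = 18. So g'(1) = -2.

-2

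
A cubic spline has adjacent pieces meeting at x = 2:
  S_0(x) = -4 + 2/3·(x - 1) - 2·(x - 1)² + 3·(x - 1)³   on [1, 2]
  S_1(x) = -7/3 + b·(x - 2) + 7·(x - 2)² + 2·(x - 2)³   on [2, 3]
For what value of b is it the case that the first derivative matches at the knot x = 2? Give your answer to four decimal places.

S_0'(x) = 2/3 - 4·(x - 1) + 9·(x - 1)², so S_0'(2) = 17/3. On the right, S_1'(2) = b, so b = 17/3.

5.6667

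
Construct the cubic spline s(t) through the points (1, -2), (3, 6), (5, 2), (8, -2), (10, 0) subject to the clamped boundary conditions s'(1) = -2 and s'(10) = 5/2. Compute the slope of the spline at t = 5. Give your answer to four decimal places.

Write M_i for s''(x_i). With h_i = 2, 2, 3, 2 and divided differences Δ_i = 4, -2, -4/3, 1, the continuity of s' gives the tridiagonal system
  2·M_0 + 8·M_1 + 2·M_2 = 6(Δ_1 - Δ_0) = -36
  2·M_1 + 10·M_2 + 3·M_3 = 6(Δ_2 - Δ_1) = 4
  3·M_2 + 10·M_3 + 2·M_4 = 6(Δ_3 - Δ_2) = 14
Clamped end conditions give two more equations: 2h_0·M_0 + h_0·M_1 = 6(Δ_0 - s'(1)) = 36 and h_3·M_3 + 2h_3·M_4 = 6(s'(10) - Δ_3) = 9.
Solving the tridiagonal system: M_0 = 4649/354, M_1 = -1463/177, M_2 = 683/354, M_3 = 73/177, M_4 = 1447/708.
On [5, 8], s'(t) = b_2 + 2c_2·(t - 5) + 3d_2·(t - 5)² with b_2 = Δ_2 - h_2(2M_2 + M_3)/6 = -614/177, c_2 = M_2/2 = 683/708, d_2 = (M_3 - M_2)/(6h_2) = -179/2124. So s'(5) = -614/177.

-3.4689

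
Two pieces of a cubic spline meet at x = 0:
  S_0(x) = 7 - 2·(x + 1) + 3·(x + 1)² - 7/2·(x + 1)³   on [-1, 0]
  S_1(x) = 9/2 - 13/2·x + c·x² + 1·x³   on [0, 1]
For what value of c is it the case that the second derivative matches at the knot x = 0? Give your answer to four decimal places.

-7.5000

S_0''(x) = 6 - 21·(x + 1), so S_0''(0) = -15. On the right, S_1''(0) = 2c, so c = -15/2.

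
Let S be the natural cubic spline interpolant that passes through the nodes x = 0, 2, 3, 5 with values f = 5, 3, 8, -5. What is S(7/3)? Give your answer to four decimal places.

4.7989

Write m_i for S''(x_i). With h_i = 2, 1, 2 and divided differences Δ_i = -1, 5, -13/2, the continuity of S' gives the tridiagonal system
  2·m_0 + 6·m_1 + 1·m_2 = 6(Δ_1 - Δ_0) = 36
  1·m_1 + 6·m_2 + 2·m_3 = 6(Δ_2 - Δ_1) = -69
Natural end conditions: m_0 = m_3 = 0.
Solving the tridiagonal system: m_0 = 0, m_1 = 57/7, m_2 = -90/7, m_3 = 0.
On [2, 3], S(x) = 3 + 31/7·(x - 2) + 57/14·(x - 2)² - 7/2·(x - 2)³.
With (x - 2) = 1/3: S(7/3) = 907/189.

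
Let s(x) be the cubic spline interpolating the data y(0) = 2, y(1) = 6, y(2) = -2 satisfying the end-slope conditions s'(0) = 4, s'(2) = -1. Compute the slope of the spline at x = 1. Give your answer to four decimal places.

-3.7500

With m_i denoting the second derivative at x_i, h_i = 1, 1, and Δ_i = (y_(i+1) − y_i)/h_i = 4, -8:
  1·m_0 + 4·m_1 + 1·m_2 = 6(Δ_1 - Δ_0) = -72
Clamped end conditions give two more equations: 2h_0·m_0 + h_0·m_1 = 6(Δ_0 - s'(0)) = 0 and h_1·m_1 + 2h_1·m_2 = 6(s'(2) - Δ_1) = 42.
Forward elimination and back-substitution give m_0 = 31/2, m_1 = -31, m_2 = 73/2.
On [1, 2], s'(x) = b_1 + 2c_1·(x - 1) + 3d_1·(x - 1)² with b_1 = Δ_1 - h_1(2m_1 + m_2)/6 = -15/4, c_1 = m_1/2 = -31/2, d_1 = (m_2 - m_1)/(6h_1) = 45/4. So s'(1) = -15/4.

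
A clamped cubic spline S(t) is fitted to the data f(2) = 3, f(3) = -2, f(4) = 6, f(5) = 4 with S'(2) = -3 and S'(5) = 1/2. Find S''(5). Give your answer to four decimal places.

21.7333

Let M_i = S''(x_i). Step sizes h_i = 1, 1, 1; slopes of the chords Δ_i = (y_(i+1) - y_i)/h_i = -5, 8, -2.
  1·M_0 + 4·M_1 + 1·M_2 = 6(Δ_1 - Δ_0) = 78
  1·M_1 + 4·M_2 + 1·M_3 = 6(Δ_2 - Δ_1) = -60
Clamped end conditions give two more equations: 2h_0·M_0 + h_0·M_1 = 6(Δ_0 - S'(2)) = -12 and h_2·M_2 + 2h_2·M_3 = 6(S'(5) - Δ_2) = 15.
Solving the tridiagonal system: M_0 = -331/15, M_1 = 482/15, M_2 = -427/15, M_3 = 326/15.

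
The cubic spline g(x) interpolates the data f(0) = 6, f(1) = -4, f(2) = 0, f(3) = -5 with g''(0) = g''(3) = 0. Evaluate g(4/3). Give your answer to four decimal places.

Write σ_i for g''(x_i). With h_i = 1, 1, 1 and divided differences Δ_i = -10, 4, -5, the continuity of g' gives the tridiagonal system
  1·σ_0 + 4·σ_1 + 1·σ_2 = 6(Δ_1 - Δ_0) = 84
  1·σ_1 + 4·σ_2 + 1·σ_3 = 6(Δ_2 - Δ_1) = -54
Natural end conditions: σ_0 = σ_3 = 0.
Hence σ_0 = 0, σ_1 = 26, σ_2 = -20, σ_3 = 0.
On [1, 2], g(x) = -4 - 4/3·(x - 1) + 13·(x - 1)² - 23/3·(x - 1)³.
With (x - 1) = 1/3: g(4/3) = -266/81.

-3.2840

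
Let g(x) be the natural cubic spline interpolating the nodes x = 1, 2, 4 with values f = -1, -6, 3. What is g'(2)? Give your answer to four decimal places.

-1.8333

Write m_i for g''(x_i). With h_i = 1, 2 and divided differences Δ_i = -5, 9/2, the continuity of g' gives the tridiagonal system
  1·m_0 + 6·m_1 + 2·m_2 = 6(Δ_1 - Δ_0) = 57
Natural end conditions: m_0 = m_2 = 0.
Forward elimination and back-substitution give m_0 = 0, m_1 = 19/2, m_2 = 0.
On [2, 4], g'(x) = b_1 + 2c_1·(x - 2) + 3d_1·(x - 2)² with b_1 = Δ_1 - h_1(2m_1 + m_2)/6 = -11/6, c_1 = m_1/2 = 19/4, d_1 = (m_2 - m_1)/(6h_1) = -19/24. So g'(2) = -11/6.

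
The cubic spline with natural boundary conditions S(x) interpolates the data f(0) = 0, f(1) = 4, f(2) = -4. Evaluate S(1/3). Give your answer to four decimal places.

2.2222

Put σ_i = S'' at the i-th knot. Here h = (1, 1) and Δ = (4, -8), so the interior equations h_(i-1)·σ_(i-1) + 2(h_(i-1)+h_i)·σ_i + h_i·σ_(i+1) = 6(Δ_i − Δ_(i-1)) read
  1·σ_0 + 4·σ_1 + 1·σ_2 = 6(Δ_1 - Δ_0) = -72
Natural end conditions: σ_0 = σ_2 = 0.
Hence σ_0 = 0, σ_1 = -18, σ_2 = 0.
On [0, 1], S(x) = 0 + 7·x + 0·x² - 3·x³.
With x = 1/3: S(1/3) = 20/9.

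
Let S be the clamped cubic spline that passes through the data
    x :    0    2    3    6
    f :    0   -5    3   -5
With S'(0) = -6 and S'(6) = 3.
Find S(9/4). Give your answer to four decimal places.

With M_i denoting the second derivative at x_i, h_i = 2, 1, 3, and Δ_i = (y_(i+1) − y_i)/h_i = -5/2, 8, -8/3:
  2·M_0 + 6·M_1 + 1·M_2 = 6(Δ_1 - Δ_0) = 63
  1·M_1 + 8·M_2 + 3·M_3 = 6(Δ_2 - Δ_1) = -64
Clamped end conditions give two more equations: 2h_0·M_0 + h_0·M_1 = 6(Δ_0 - S'(0)) = 21 and h_2·M_2 + 2h_2·M_3 = 6(S'(6) - Δ_2) = 34.
Hence M_0 = -61/42, M_1 = 563/42, M_2 = -305/21, M_3 = 181/14.
On [2, 3], S(x) = -5 + 125/21·(x - 2) + 563/84·(x - 2)² - 391/84·(x - 2)³.
With (x - 2) = 1/4: S(9/4) = -5673/1792.

-3.1657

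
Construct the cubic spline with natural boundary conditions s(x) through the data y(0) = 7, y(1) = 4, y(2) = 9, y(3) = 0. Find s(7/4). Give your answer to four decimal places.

8.4313

Put M_i = s'' at the i-th knot. Here h = (1, 1, 1) and Δ = (-3, 5, -9), so the interior equations h_(i-1)·M_(i-1) + 2(h_(i-1)+h_i)·M_i + h_i·M_(i+1) = 6(Δ_i − Δ_(i-1)) read
  1·M_0 + 4·M_1 + 1·M_2 = 6(Δ_1 - Δ_0) = 48
  1·M_1 + 4·M_2 + 1·M_3 = 6(Δ_2 - Δ_1) = -84
Natural end conditions: M_0 = M_3 = 0.
Solving the tridiagonal system: M_0 = 0, M_1 = 92/5, M_2 = -128/5, M_3 = 0.
On [1, 2], s(x) = 4 + 47/15·(x - 1) + 46/5·(x - 1)² - 22/3·(x - 1)³.
With (x - 1) = 3/4: s(7/4) = 1349/160.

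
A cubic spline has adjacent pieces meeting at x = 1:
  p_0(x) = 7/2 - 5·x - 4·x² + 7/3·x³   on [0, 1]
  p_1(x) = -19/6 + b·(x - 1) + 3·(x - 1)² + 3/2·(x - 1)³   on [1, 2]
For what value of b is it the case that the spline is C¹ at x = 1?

-6

p_0'(x) = -5 - 8·x + 7·x², so p_0'(1) = -6. On the right, p_1'(1) = b, so b = -6.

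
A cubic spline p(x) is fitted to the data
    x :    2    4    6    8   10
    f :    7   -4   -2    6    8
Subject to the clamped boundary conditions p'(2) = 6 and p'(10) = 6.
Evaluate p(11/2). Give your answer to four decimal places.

-4.3039

With σ_i denoting the second derivative at x_i, h_i = 2, 2, 2, 2, and Δ_i = (y_(i+1) − y_i)/h_i = -11/2, 1, 4, 1:
  2·σ_0 + 8·σ_1 + 2·σ_2 = 6(Δ_1 - Δ_0) = 39
  2·σ_1 + 8·σ_2 + 2·σ_3 = 6(Δ_2 - Δ_1) = 18
  2·σ_2 + 8·σ_3 + 2·σ_4 = 6(Δ_3 - Δ_2) = -18
Clamped end conditions give two more equations: 2h_0·σ_0 + h_0·σ_1 = 6(Δ_0 - p'(2)) = -69 and h_3·σ_3 + 2h_3·σ_4 = 6(p'(10) - Δ_3) = 30.
Solving the tridiagonal system: σ_0 = -2505/112, σ_1 = 573/56, σ_2 = 15/16, σ_3 = -279/56, σ_4 = 1119/112.
On [4, 6], p(x) = -4 - 687/112·(x - 4) + 573/112·(x - 4)² - 347/448·(x - 4)³.
With (x - 4) = 3/2: p(11/2) = -15425/3584.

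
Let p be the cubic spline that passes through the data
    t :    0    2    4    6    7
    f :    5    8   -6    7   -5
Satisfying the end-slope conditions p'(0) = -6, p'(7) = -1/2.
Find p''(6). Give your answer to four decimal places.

-34.8605

With M_i denoting the second derivative at x_i, h_i = 2, 2, 2, 1, and Δ_i = (y_(i+1) − y_i)/h_i = 3/2, -7, 13/2, -12:
  2·M_0 + 8·M_1 + 2·M_2 = 6(Δ_1 - Δ_0) = -51
  2·M_1 + 8·M_2 + 2·M_3 = 6(Δ_2 - Δ_1) = 81
  2·M_2 + 6·M_3 + 1·M_4 = 6(Δ_3 - Δ_2) = -111
Clamped end conditions give two more equations: 2h_0·M_0 + h_0·M_1 = 6(Δ_0 - p'(0)) = 45 and h_3·M_3 + 2h_3·M_4 = 6(p'(7) - Δ_3) = 69.
Solving: M_0 = 1703/86, M_1 = -1471/86, M_2 = 994/43, M_3 = -1499/43, M_4 = 2233/43.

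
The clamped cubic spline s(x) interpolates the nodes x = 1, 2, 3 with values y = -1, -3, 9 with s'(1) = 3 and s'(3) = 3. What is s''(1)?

With m_i denoting the second derivative at x_i, h_i = 1, 1, and Δ_i = (y_(i+1) − y_i)/h_i = -2, 12:
  1·m_0 + 4·m_1 + 1·m_2 = 6(Δ_1 - Δ_0) = 84
Clamped end conditions give two more equations: 2h_0·m_0 + h_0·m_1 = 6(Δ_0 - s'(1)) = -30 and h_1·m_1 + 2h_1·m_2 = 6(s'(3) - Δ_1) = -54.
Hence m_0 = -36, m_1 = 42, m_2 = -48.

-36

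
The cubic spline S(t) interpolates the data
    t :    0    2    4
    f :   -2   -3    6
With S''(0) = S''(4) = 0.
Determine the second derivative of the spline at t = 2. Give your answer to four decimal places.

Write M_i for S''(x_i). With h_i = 2, 2 and divided differences Δ_i = -1/2, 9/2, the continuity of S' gives the tridiagonal system
  2·M_0 + 8·M_1 + 2·M_2 = 6(Δ_1 - Δ_0) = 30
Natural end conditions: M_0 = M_2 = 0.
Forward elimination and back-substitution give M_0 = 0, M_1 = 15/4, M_2 = 0.

3.7500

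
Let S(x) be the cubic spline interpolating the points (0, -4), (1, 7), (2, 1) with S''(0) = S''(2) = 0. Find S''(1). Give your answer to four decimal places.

-25.5000

With m_i denoting the second derivative at x_i, h_i = 1, 1, and Δ_i = (y_(i+1) − y_i)/h_i = 11, -6:
  1·m_0 + 4·m_1 + 1·m_2 = 6(Δ_1 - Δ_0) = -102
Natural end conditions: m_0 = m_2 = 0.
Forward elimination and back-substitution give m_0 = 0, m_1 = -51/2, m_2 = 0.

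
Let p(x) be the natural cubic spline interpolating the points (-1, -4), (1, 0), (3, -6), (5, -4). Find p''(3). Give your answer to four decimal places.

4.2000

Write M_i for p''(x_i). With h_i = 2, 2, 2 and divided differences Δ_i = 2, -3, 1, the continuity of p' gives the tridiagonal system
  2·M_0 + 8·M_1 + 2·M_2 = 6(Δ_1 - Δ_0) = -30
  2·M_1 + 8·M_2 + 2·M_3 = 6(Δ_2 - Δ_1) = 24
Natural end conditions: M_0 = M_3 = 0.
Hence M_0 = 0, M_1 = -24/5, M_2 = 21/5, M_3 = 0.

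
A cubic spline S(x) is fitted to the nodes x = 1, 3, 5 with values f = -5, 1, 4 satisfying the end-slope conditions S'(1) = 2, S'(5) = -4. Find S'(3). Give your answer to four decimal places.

3.8750

With M_i denoting the second derivative at x_i, h_i = 2, 2, and Δ_i = (y_(i+1) − y_i)/h_i = 3, 3/2:
  2·M_0 + 8·M_1 + 2·M_2 = 6(Δ_1 - Δ_0) = -9
Clamped end conditions give two more equations: 2h_0·M_0 + h_0·M_1 = 6(Δ_0 - S'(1)) = 6 and h_1·M_1 + 2h_1·M_2 = 6(S'(5) - Δ_1) = -33.
Solving: M_0 = 9/8, M_1 = 3/4, M_2 = -69/8.
On [3, 5], S'(x) = b_1 + 2c_1·(x - 3) + 3d_1·(x - 3)² with b_1 = Δ_1 - h_1(2M_1 + M_2)/6 = 31/8, c_1 = M_1/2 = 3/8, d_1 = (M_2 - M_1)/(6h_1) = -25/32. So S'(3) = 31/8.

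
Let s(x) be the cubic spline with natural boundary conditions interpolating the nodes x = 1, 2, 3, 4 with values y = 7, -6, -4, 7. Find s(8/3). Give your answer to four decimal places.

With σ_i denoting the second derivative at x_i, h_i = 1, 1, 1, and Δ_i = (y_(i+1) − y_i)/h_i = -13, 2, 11:
  1·σ_0 + 4·σ_1 + 1·σ_2 = 6(Δ_1 - Δ_0) = 90
  1·σ_1 + 4·σ_2 + 1·σ_3 = 6(Δ_2 - Δ_1) = 54
Natural end conditions: σ_0 = σ_3 = 0.
Solving the tridiagonal system: σ_0 = 0, σ_1 = 102/5, σ_2 = 42/5, σ_3 = 0.
On [2, 3], s(x) = -6 - 31/5·(x - 2) + 51/5·(x - 2)² - 2·(x - 2)³.
With (x - 2) = 2/3: s(8/3) = -836/135.

-6.1926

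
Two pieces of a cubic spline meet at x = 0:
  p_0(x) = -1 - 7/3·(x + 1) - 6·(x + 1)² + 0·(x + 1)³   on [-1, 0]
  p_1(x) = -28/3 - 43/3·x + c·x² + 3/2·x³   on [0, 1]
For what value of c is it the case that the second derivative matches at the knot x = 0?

p_0''(x) = -12 + 0·(x + 1), so p_0''(0) = -12. On the right, p_1''(0) = 2c, so c = -6.

-6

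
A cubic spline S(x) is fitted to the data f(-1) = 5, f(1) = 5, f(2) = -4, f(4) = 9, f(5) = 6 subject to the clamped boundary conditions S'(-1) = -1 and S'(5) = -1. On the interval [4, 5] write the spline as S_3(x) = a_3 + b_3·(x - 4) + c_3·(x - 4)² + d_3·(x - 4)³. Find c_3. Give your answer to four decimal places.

Write σ_i for S''(x_i). With h_i = 2, 1, 2, 1 and divided differences Δ_i = 0, -9, 13/2, -3, the continuity of S' gives the tridiagonal system
  2·σ_0 + 6·σ_1 + 1·σ_2 = 6(Δ_1 - Δ_0) = -54
  1·σ_1 + 6·σ_2 + 2·σ_3 = 6(Δ_2 - Δ_1) = 93
  2·σ_2 + 6·σ_3 + 1·σ_4 = 6(Δ_3 - Δ_2) = -57
Clamped end conditions give two more equations: 2h_0·σ_0 + h_0·σ_1 = 6(Δ_0 - S'(-1)) = 6 and h_3·σ_3 + 2h_3·σ_4 = 6(S'(5) - Δ_3) = 12.
Forward elimination and back-substitution give σ_0 = 301/31, σ_1 = -509/31, σ_2 = 778/31, σ_3 = -638/31, σ_4 = 505/31.
On [4, 5], with S_3(x) = a_3 + b_3·(x - 4) + c_3·(x - 4)² + d_3·(x - 4)³: c_3 = σ_3/2 = -319/31, d_3 = (σ_4 - σ_3)/(6h_3) = 381/62, b_3 = Δ_3 - h_3(2σ_3 + σ_4)/6 = 71/62.

-10.2903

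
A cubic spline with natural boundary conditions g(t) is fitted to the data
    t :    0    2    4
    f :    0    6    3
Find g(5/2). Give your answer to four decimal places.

5.9883

With M_i denoting the second derivative at x_i, h_i = 2, 2, and Δ_i = (y_(i+1) − y_i)/h_i = 3, -3/2:
  2·M_0 + 8·M_1 + 2·M_2 = 6(Δ_1 - Δ_0) = -27
Natural end conditions: M_0 = M_2 = 0.
Forward elimination and back-substitution give M_0 = 0, M_1 = -27/8, M_2 = 0.
On [2, 4], g(t) = 6 + 3/4·(t - 2) - 27/16·(t - 2)² + 9/32·(t - 2)³.
With (t - 2) = 1/2: g(5/2) = 1533/256.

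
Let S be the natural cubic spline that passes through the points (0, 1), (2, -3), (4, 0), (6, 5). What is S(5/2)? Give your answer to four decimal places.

-2.8344

Write M_i for S''(x_i). With h_i = 2, 2, 2 and divided differences Δ_i = -2, 3/2, 5/2, the continuity of S' gives the tridiagonal system
  2·M_0 + 8·M_1 + 2·M_2 = 6(Δ_1 - Δ_0) = 21
  2·M_1 + 8·M_2 + 2·M_3 = 6(Δ_2 - Δ_1) = 6
Natural end conditions: M_0 = M_3 = 0.
Solving: M_0 = 0, M_1 = 13/5, M_2 = 1/10, M_3 = 0.
On [2, 4], S(t) = -3 - 4/15·(t - 2) + 13/10·(t - 2)² - 5/24·(t - 2)³.
With (t - 2) = 1/2: S(5/2) = -907/320.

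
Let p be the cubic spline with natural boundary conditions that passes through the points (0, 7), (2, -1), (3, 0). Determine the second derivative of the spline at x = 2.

5

Put M_i = p'' at the i-th knot. Here h = (2, 1) and Δ = (-4, 1), so the interior equations h_(i-1)·M_(i-1) + 2(h_(i-1)+h_i)·M_i + h_i·M_(i+1) = 6(Δ_i − Δ_(i-1)) read
  2·M_0 + 6·M_1 + 1·M_2 = 6(Δ_1 - Δ_0) = 30
Natural end conditions: M_0 = M_2 = 0.
Solving: M_0 = 0, M_1 = 5, M_2 = 0.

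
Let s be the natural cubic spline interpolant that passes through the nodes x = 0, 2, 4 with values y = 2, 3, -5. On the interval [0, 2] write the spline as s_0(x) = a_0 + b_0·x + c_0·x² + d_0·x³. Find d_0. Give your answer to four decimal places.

Write M_i for s''(x_i). With h_i = 2, 2 and divided differences Δ_i = 1/2, -4, the continuity of s' gives the tridiagonal system
  2·M_0 + 8·M_1 + 2·M_2 = 6(Δ_1 - Δ_0) = -27
Natural end conditions: M_0 = M_2 = 0.
Forward elimination and back-substitution give M_0 = 0, M_1 = -27/8, M_2 = 0.
On [0, 2], with s_0(x) = a_0 + b_0·x + c_0·x² + d_0·x³: c_0 = M_0/2 = 0, d_0 = (M_1 - M_0)/(6h_0) = -9/32, b_0 = Δ_0 - h_0(2M_0 + M_1)/6 = 13/8.

-0.2813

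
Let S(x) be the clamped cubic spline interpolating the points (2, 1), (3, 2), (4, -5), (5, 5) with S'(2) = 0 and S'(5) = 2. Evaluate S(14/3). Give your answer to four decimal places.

2.3383

Let σ_i = S''(x_i). Step sizes h_i = 1, 1, 1; slopes of the chords Δ_i = (y_(i+1) - y_i)/h_i = 1, -7, 10.
  1·σ_0 + 4·σ_1 + 1·σ_2 = 6(Δ_1 - Δ_0) = -48
  1·σ_1 + 4·σ_2 + 1·σ_3 = 6(Δ_2 - Δ_1) = 102
Clamped end conditions give two more equations: 2h_0·σ_0 + h_0·σ_1 = 6(Δ_0 - S'(2)) = 6 and h_2·σ_2 + 2h_2·σ_3 = 6(S'(5) - Δ_2) = -48.
Solving the tridiagonal system: σ_0 = 248/15, σ_1 = -406/15, σ_2 = 656/15, σ_3 = -688/15.
On [4, 5], S(x) = -5 + 46/15·(x - 4) + 328/15·(x - 4)² - 224/15·(x - 4)³.
With (x - 4) = 2/3: S(14/3) = 947/405.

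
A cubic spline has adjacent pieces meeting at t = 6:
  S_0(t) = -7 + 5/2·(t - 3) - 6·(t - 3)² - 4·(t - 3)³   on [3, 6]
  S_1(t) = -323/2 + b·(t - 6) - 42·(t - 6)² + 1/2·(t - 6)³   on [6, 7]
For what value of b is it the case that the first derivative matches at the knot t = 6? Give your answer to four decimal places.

S_0'(t) = 5/2 - 12·(t - 3) - 12·(t - 3)², so S_0'(6) = -283/2. On the right, S_1'(6) = b, so b = -283/2.

-141.5000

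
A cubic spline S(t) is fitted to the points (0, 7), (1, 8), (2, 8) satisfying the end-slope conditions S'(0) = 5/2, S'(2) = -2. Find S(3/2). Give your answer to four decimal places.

8.3281

Write σ_i for S''(x_i). With h_i = 1, 1 and divided differences Δ_i = 1, 0, the continuity of S' gives the tridiagonal system
  1·σ_0 + 4·σ_1 + 1·σ_2 = 6(Δ_1 - Δ_0) = -6
Clamped end conditions give two more equations: 2h_0·σ_0 + h_0·σ_1 = 6(Δ_0 - S'(0)) = -9 and h_1·σ_1 + 2h_1·σ_2 = 6(S'(2) - Δ_1) = -12.
Solving the tridiagonal system: σ_0 = -21/4, σ_1 = 3/2, σ_2 = -27/4.
On [1, 2], S(t) = 8 + 5/8·(t - 1) + 3/4·(t - 1)² - 11/8·(t - 1)³.
With (t - 1) = 1/2: S(3/2) = 533/64.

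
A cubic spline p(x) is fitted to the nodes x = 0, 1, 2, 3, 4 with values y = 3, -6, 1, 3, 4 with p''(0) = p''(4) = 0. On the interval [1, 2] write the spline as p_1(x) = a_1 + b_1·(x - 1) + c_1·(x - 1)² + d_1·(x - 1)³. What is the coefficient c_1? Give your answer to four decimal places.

Put σ_i = p'' at the i-th knot. Here h = (1, 1, 1, 1) and Δ = (-9, 7, 2, 1), so the interior equations h_(i-1)·σ_(i-1) + 2(h_(i-1)+h_i)·σ_i + h_i·σ_(i+1) = 6(Δ_i − Δ_(i-1)) read
  1·σ_0 + 4·σ_1 + 1·σ_2 = 6(Δ_1 - Δ_0) = 96
  1·σ_1 + 4·σ_2 + 1·σ_3 = 6(Δ_2 - Δ_1) = -30
  1·σ_2 + 4·σ_3 + 1·σ_4 = 6(Δ_3 - Δ_2) = -6
Natural end conditions: σ_0 = σ_4 = 0.
Solving the tridiagonal system: σ_0 = 0, σ_1 = 111/4, σ_2 = -15, σ_3 = 9/4, σ_4 = 0.
On [1, 2], with p_1(x) = a_1 + b_1·(x - 1) + c_1·(x - 1)² + d_1·(x - 1)³: c_1 = σ_1/2 = 111/8, d_1 = (σ_2 - σ_1)/(6h_1) = -57/8, b_1 = Δ_1 - h_1(2σ_1 + σ_2)/6 = 1/4.

13.8750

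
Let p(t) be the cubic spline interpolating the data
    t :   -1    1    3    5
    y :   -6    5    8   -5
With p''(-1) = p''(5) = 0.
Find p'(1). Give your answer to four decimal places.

Put m_i = p'' at the i-th knot. Here h = (2, 2, 2) and Δ = (11/2, 3/2, -13/2), so the interior equations h_(i-1)·m_(i-1) + 2(h_(i-1)+h_i)·m_i + h_i·m_(i+1) = 6(Δ_i − Δ_(i-1)) read
  2·m_0 + 8·m_1 + 2·m_2 = 6(Δ_1 - Δ_0) = -24
  2·m_1 + 8·m_2 + 2·m_3 = 6(Δ_2 - Δ_1) = -48
Natural end conditions: m_0 = m_3 = 0.
Solving: m_0 = 0, m_1 = -8/5, m_2 = -28/5, m_3 = 0.
On [1, 3], p'(t) = b_1 + 2c_1·(t - 1) + 3d_1·(t - 1)² with b_1 = Δ_1 - h_1(2m_1 + m_2)/6 = 133/30, c_1 = m_1/2 = -4/5, d_1 = (m_2 - m_1)/(6h_1) = -1/3. So p'(1) = 133/30.

4.4333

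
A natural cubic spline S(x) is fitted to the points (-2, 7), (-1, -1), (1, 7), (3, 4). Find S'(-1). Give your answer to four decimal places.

Write σ_i for S''(x_i). With h_i = 1, 2, 2 and divided differences Δ_i = -8, 4, -3/2, the continuity of S' gives the tridiagonal system
  1·σ_0 + 6·σ_1 + 2·σ_2 = 6(Δ_1 - Δ_0) = 72
  2·σ_1 + 8·σ_2 + 2·σ_3 = 6(Δ_2 - Δ_1) = -33
Natural end conditions: σ_0 = σ_3 = 0.
Hence σ_0 = 0, σ_1 = 321/22, σ_2 = -171/22, σ_3 = 0.
On [-1, 1], S'(x) = b_1 + 2c_1·(x + 1) + 3d_1·(x + 1)² with b_1 = Δ_1 - h_1(2σ_1 + σ_2)/6 = -69/22, c_1 = σ_1/2 = 321/44, d_1 = (σ_2 - σ_1)/(6h_1) = -41/22. So S'(-1) = -69/22.

-3.1364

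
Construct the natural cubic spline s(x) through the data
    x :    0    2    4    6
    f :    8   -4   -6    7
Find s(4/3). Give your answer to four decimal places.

-0.6173

Let M_i = s''(x_i). Step sizes h_i = 2, 2, 2; slopes of the chords Δ_i = (y_(i+1) - y_i)/h_i = -6, -1, 13/2.
  2·M_0 + 8·M_1 + 2·M_2 = 6(Δ_1 - Δ_0) = 30
  2·M_1 + 8·M_2 + 2·M_3 = 6(Δ_2 - Δ_1) = 45
Natural end conditions: M_0 = M_3 = 0.
Solving: M_0 = 0, M_1 = 5/2, M_2 = 5, M_3 = 0.
On [0, 2], s(x) = 8 - 41/6·x + 0·x² + 5/24·x³.
With x = 4/3: s(4/3) = -50/81.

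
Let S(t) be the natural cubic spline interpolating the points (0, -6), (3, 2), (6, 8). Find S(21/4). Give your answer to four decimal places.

Put σ_i = S'' at the i-th knot. Here h = (3, 3) and Δ = (8/3, 2), so the interior equations h_(i-1)·σ_(i-1) + 2(h_(i-1)+h_i)·σ_i + h_i·σ_(i+1) = 6(Δ_i − Δ_(i-1)) read
  3·σ_0 + 12·σ_1 + 3·σ_2 = 6(Δ_1 - Δ_0) = -4
Natural end conditions: σ_0 = σ_2 = 0.
Solving: σ_0 = 0, σ_1 = -1/3, σ_2 = 0.
On [3, 6], S(t) = 2 + 7/3·(t - 3) - 1/6·(t - 3)² + 1/54·(t - 3)³.
With (t - 3) = 9/4: S(21/4) = 847/128.

6.6172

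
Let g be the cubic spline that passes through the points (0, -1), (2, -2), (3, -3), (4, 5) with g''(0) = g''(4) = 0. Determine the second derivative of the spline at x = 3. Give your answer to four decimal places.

14.2174

Let σ_i = g''(x_i). Step sizes h_i = 2, 1, 1; slopes of the chords Δ_i = (y_(i+1) - y_i)/h_i = -1/2, -1, 8.
  2·σ_0 + 6·σ_1 + 1·σ_2 = 6(Δ_1 - Δ_0) = -3
  1·σ_1 + 4·σ_2 + 1·σ_3 = 6(Δ_2 - Δ_1) = 54
Natural end conditions: σ_0 = σ_3 = 0.
Solving the tridiagonal system: σ_0 = 0, σ_1 = -66/23, σ_2 = 327/23, σ_3 = 0.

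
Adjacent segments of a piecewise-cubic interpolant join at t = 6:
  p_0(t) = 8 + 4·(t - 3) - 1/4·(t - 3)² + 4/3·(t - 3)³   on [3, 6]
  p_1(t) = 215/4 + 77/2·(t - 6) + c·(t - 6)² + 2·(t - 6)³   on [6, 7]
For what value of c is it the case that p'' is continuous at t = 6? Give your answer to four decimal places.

11.7500

p_0''(t) = -1/2 + 8·(t - 3), so p_0''(6) = 47/2. On the right, p_1''(6) = 2c, so c = 47/4.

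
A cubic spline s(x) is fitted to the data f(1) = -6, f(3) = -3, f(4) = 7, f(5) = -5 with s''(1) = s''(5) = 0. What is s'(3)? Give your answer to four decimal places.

Let σ_i = s''(x_i). Step sizes h_i = 2, 1, 1; slopes of the chords Δ_i = (y_(i+1) - y_i)/h_i = 3/2, 10, -12.
  2·σ_0 + 6·σ_1 + 1·σ_2 = 6(Δ_1 - Δ_0) = 51
  1·σ_1 + 4·σ_2 + 1·σ_3 = 6(Δ_2 - Δ_1) = -132
Natural end conditions: σ_0 = σ_3 = 0.
Hence σ_0 = 0, σ_1 = 336/23, σ_2 = -843/23, σ_3 = 0.
On [3, 4], s'(x) = b_1 + 2c_1·(x - 3) + 3d_1·(x - 3)² with b_1 = Δ_1 - h_1(2σ_1 + σ_2)/6 = 517/46, c_1 = σ_1/2 = 168/23, d_1 = (σ_2 - σ_1)/(6h_1) = -393/46. So s'(3) = 517/46.

11.2391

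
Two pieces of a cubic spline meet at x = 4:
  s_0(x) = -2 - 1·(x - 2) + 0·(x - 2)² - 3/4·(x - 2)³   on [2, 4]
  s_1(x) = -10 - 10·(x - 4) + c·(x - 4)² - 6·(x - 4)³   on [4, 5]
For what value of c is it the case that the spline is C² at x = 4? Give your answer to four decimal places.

s_0''(x) = 0 - 9/2·(x - 2), so s_0''(4) = -9. On the right, s_1''(4) = 2c, so c = -9/2.

-4.5000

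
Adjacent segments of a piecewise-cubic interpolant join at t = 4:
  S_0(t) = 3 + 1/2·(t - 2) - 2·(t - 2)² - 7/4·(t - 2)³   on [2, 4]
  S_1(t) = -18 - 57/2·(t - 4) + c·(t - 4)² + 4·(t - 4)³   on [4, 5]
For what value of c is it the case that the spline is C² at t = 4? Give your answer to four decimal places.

-12.5000

S_0''(t) = -4 - 21/2·(t - 2), so S_0''(4) = -25. On the right, S_1''(4) = 2c, so c = -25/2.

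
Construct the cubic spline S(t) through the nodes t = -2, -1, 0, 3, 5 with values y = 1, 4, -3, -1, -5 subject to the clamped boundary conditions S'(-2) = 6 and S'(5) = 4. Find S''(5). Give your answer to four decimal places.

Write m_i for S''(x_i). With h_i = 1, 1, 3, 2 and divided differences Δ_i = 3, -7, 2/3, -2, the continuity of S' gives the tridiagonal system
  1·m_0 + 4·m_1 + 1·m_2 = 6(Δ_1 - Δ_0) = -60
  1·m_1 + 8·m_2 + 3·m_3 = 6(Δ_2 - Δ_1) = 46
  3·m_2 + 10·m_3 + 2·m_4 = 6(Δ_3 - Δ_2) = -16
Clamped end conditions give two more equations: 2h_0·m_0 + h_0·m_1 = 6(Δ_0 - S'(-2)) = -18 and h_3·m_3 + 2h_3·m_4 = 6(S'(5) - Δ_3) = 36.
Solving the tridiagonal system: m_0 = -26/141, m_1 = -2486/141, m_2 = 1510/141, m_3 = -1036/141, m_4 = 1787/141.

12.6738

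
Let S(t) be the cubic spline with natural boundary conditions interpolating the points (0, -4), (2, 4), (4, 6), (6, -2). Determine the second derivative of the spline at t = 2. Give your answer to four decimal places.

Write M_i for S''(x_i). With h_i = 2, 2, 2 and divided differences Δ_i = 4, 1, -4, the continuity of S' gives the tridiagonal system
  2·M_0 + 8·M_1 + 2·M_2 = 6(Δ_1 - Δ_0) = -18
  2·M_1 + 8·M_2 + 2·M_3 = 6(Δ_2 - Δ_1) = -30
Natural end conditions: M_0 = M_3 = 0.
Solving the tridiagonal system: M_0 = 0, M_1 = -7/5, M_2 = -17/5, M_3 = 0.

-1.4000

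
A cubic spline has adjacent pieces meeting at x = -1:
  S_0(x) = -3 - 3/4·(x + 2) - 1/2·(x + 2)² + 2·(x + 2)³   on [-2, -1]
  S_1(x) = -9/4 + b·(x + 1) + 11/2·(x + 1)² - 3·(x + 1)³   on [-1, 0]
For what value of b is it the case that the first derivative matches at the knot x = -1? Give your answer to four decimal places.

S_0'(x) = -3/4 - 1·(x + 2) + 6·(x + 2)², so S_0'(-1) = 17/4. On the right, S_1'(-1) = b, so b = 17/4.

4.2500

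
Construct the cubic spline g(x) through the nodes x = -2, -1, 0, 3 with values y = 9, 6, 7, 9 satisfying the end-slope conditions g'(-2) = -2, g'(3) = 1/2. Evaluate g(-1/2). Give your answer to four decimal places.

6.0841

Write M_i for g''(x_i). With h_i = 1, 1, 3 and divided differences Δ_i = -3, 1, 2/3, the continuity of g' gives the tridiagonal system
  1·M_0 + 4·M_1 + 1·M_2 = 6(Δ_1 - Δ_0) = 24
  1·M_1 + 8·M_2 + 3·M_3 = 6(Δ_2 - Δ_1) = -2
Clamped end conditions give two more equations: 2h_0·M_0 + h_0·M_1 = 6(Δ_0 - g'(-2)) = -6 and h_2·M_2 + 2h_2·M_3 = 6(g'(3) - Δ_2) = -1.
Forward elimination and back-substitution give M_0 = -205/29, M_1 = 236/29, M_2 = -43/29, M_3 = 50/87.
On [-1, 0], g(x) = 6 - 85/58·(x + 1) + 118/29·(x + 1)² - 93/58·(x + 1)³.
With (x + 1) = 1/2: g(-1/2) = 2823/464.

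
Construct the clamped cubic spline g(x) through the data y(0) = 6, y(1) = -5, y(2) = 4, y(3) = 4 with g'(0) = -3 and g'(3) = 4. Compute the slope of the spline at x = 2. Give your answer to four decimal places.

6.3333

Put σ_i = g'' at the i-th knot. Here h = (1, 1, 1) and Δ = (-11, 9, 0), so the interior equations h_(i-1)·σ_(i-1) + 2(h_(i-1)+h_i)·σ_i + h_i·σ_(i+1) = 6(Δ_i − Δ_(i-1)) read
  1·σ_0 + 4·σ_1 + 1·σ_2 = 6(Δ_1 - Δ_0) = 120
  1·σ_1 + 4·σ_2 + 1·σ_3 = 6(Δ_2 - Δ_1) = -54
Clamped end conditions give two more equations: 2h_0·σ_0 + h_0·σ_1 = 6(Δ_0 - g'(0)) = -48 and h_2·σ_2 + 2h_2·σ_3 = 6(g'(3) - Δ_2) = 24.
Forward elimination and back-substitution give σ_0 = -148/3, σ_1 = 152/3, σ_2 = -100/3, σ_3 = 86/3.
On [2, 3], g'(x) = b_2 + 2c_2·(x - 2) + 3d_2·(x - 2)² with b_2 = Δ_2 - h_2(2σ_2 + σ_3)/6 = 19/3, c_2 = σ_2/2 = -50/3, d_2 = (σ_3 - σ_2)/(6h_2) = 31/3. So g'(2) = 19/3.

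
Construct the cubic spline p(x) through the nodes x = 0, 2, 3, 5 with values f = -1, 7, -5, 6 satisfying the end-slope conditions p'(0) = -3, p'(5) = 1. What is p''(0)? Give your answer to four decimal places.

25.1563

Put M_i = p'' at the i-th knot. Here h = (2, 1, 2) and Δ = (4, -12, 11/2), so the interior equations h_(i-1)·M_(i-1) + 2(h_(i-1)+h_i)·M_i + h_i·M_(i+1) = 6(Δ_i − Δ_(i-1)) read
  2·M_0 + 6·M_1 + 1·M_2 = 6(Δ_1 - Δ_0) = -96
  1·M_1 + 6·M_2 + 2·M_3 = 6(Δ_2 - Δ_1) = 105
Clamped end conditions give two more equations: 2h_0·M_0 + h_0·M_1 = 6(Δ_0 - p'(0)) = 42 and h_2·M_2 + 2h_2·M_3 = 6(p'(5) - Δ_2) = -27.
Solving the tridiagonal system: M_0 = 805/32, M_1 = -469/16, M_2 = 473/16, M_3 = -689/32.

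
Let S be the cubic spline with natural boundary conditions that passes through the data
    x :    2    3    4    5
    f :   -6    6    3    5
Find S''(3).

-26

Write σ_i for S''(x_i). With h_i = 1, 1, 1 and divided differences Δ_i = 12, -3, 2, the continuity of S' gives the tridiagonal system
  1·σ_0 + 4·σ_1 + 1·σ_2 = 6(Δ_1 - Δ_0) = -90
  1·σ_1 + 4·σ_2 + 1·σ_3 = 6(Δ_2 - Δ_1) = 30
Natural end conditions: σ_0 = σ_3 = 0.
Forward elimination and back-substitution give σ_0 = 0, σ_1 = -26, σ_2 = 14, σ_3 = 0.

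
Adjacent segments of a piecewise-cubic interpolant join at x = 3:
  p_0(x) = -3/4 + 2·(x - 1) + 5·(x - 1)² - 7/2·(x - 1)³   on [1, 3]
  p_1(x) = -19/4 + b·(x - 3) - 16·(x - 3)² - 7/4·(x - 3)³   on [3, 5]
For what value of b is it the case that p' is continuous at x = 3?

p_0'(x) = 2 + 10·(x - 1) - 21/2·(x - 1)², so p_0'(3) = -20. On the right, p_1'(3) = b, so b = -20.

-20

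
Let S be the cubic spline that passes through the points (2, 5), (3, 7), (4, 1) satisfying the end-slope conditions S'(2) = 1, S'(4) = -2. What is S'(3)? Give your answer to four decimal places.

-2.7500

Put σ_i = S'' at the i-th knot. Here h = (1, 1) and Δ = (2, -6), so the interior equations h_(i-1)·σ_(i-1) + 2(h_(i-1)+h_i)·σ_i + h_i·σ_(i+1) = 6(Δ_i − Δ_(i-1)) read
  1·σ_0 + 4·σ_1 + 1·σ_2 = 6(Δ_1 - Δ_0) = -48
Clamped end conditions give two more equations: 2h_0·σ_0 + h_0·σ_1 = 6(Δ_0 - S'(2)) = 6 and h_1·σ_1 + 2h_1·σ_2 = 6(S'(4) - Δ_1) = 24.
Forward elimination and back-substitution give σ_0 = 27/2, σ_1 = -21, σ_2 = 45/2.
On [3, 4], S'(t) = b_1 + 2c_1·(t - 3) + 3d_1·(t - 3)² with b_1 = Δ_1 - h_1(2σ_1 + σ_2)/6 = -11/4, c_1 = σ_1/2 = -21/2, d_1 = (σ_2 - σ_1)/(6h_1) = 29/4. So S'(3) = -11/4.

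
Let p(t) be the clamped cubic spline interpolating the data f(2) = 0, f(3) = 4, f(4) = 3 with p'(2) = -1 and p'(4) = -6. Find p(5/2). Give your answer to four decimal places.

Put m_i = p'' at the i-th knot. Here h = (1, 1) and Δ = (4, -1), so the interior equations h_(i-1)·m_(i-1) + 2(h_(i-1)+h_i)·m_i + h_i·m_(i+1) = 6(Δ_i − Δ_(i-1)) read
  1·m_0 + 4·m_1 + 1·m_2 = 6(Δ_1 - Δ_0) = -30
Clamped end conditions give two more equations: 2h_0·m_0 + h_0·m_1 = 6(Δ_0 - p'(2)) = 30 and h_1·m_1 + 2h_1·m_2 = 6(p'(4) - Δ_1) = -30.
Solving: m_0 = 20, m_1 = -10, m_2 = -10.
On [2, 3], p(t) = 0 - 1·(t - 2) + 10·(t - 2)² - 5·(t - 2)³.
With (t - 2) = 1/2: p(5/2) = 11/8.

1.3750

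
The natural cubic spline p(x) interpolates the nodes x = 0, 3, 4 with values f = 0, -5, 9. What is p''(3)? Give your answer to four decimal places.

11.7500

With M_i denoting the second derivative at x_i, h_i = 3, 1, and Δ_i = (y_(i+1) − y_i)/h_i = -5/3, 14:
  3·M_0 + 8·M_1 + 1·M_2 = 6(Δ_1 - Δ_0) = 94
Natural end conditions: M_0 = M_2 = 0.
Solving: M_0 = 0, M_1 = 47/4, M_2 = 0.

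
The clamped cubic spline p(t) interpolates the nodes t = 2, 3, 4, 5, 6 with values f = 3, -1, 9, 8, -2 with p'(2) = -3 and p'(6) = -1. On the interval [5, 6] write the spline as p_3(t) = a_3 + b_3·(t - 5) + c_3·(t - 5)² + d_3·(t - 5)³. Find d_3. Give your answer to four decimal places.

8.8750

Put m_i = p'' at the i-th knot. Here h = (1, 1, 1, 1) and Δ = (-4, 10, -1, -10), so the interior equations h_(i-1)·m_(i-1) + 2(h_(i-1)+h_i)·m_i + h_i·m_(i+1) = 6(Δ_i − Δ_(i-1)) read
  1·m_0 + 4·m_1 + 1·m_2 = 6(Δ_1 - Δ_0) = 84
  1·m_1 + 4·m_2 + 1·m_3 = 6(Δ_2 - Δ_1) = -66
  1·m_2 + 4·m_3 + 1·m_4 = 6(Δ_3 - Δ_2) = -54
Clamped end conditions give two more equations: 2h_0·m_0 + h_0·m_1 = 6(Δ_0 - p'(2)) = -6 and h_3·m_3 + 2h_3·m_4 = 6(p'(6) - Δ_3) = 54.
Solving: m_0 = -73/4, m_1 = 61/2, m_2 = -79/4, m_3 = -35/2, m_4 = 143/4.
On [5, 6], with p_3(t) = a_3 + b_3·(t - 5) + c_3·(t - 5)² + d_3·(t - 5)³: c_3 = m_3/2 = -35/4, d_3 = (m_4 - m_3)/(6h_3) = 71/8, b_3 = Δ_3 - h_3(2m_3 + m_4)/6 = -81/8.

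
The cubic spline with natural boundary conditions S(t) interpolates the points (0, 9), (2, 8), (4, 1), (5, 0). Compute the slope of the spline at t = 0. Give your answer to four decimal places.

0.5455

With M_i denoting the second derivative at x_i, h_i = 2, 2, 1, and Δ_i = (y_(i+1) − y_i)/h_i = -1/2, -7/2, -1:
  2·M_0 + 8·M_1 + 2·M_2 = 6(Δ_1 - Δ_0) = -18
  2·M_1 + 6·M_2 + 1·M_3 = 6(Δ_2 - Δ_1) = 15
Natural end conditions: M_0 = M_3 = 0.
Hence M_0 = 0, M_1 = -69/22, M_2 = 39/11, M_3 = 0.
On [0, 2], S'(t) = b_0 + 2c_0·t + 3d_0·t² with b_0 = Δ_0 - h_0(2M_0 + M_1)/6 = 6/11, c_0 = M_0/2 = 0, d_0 = (M_1 - M_0)/(6h_0) = -23/88. So S'(0) = 6/11.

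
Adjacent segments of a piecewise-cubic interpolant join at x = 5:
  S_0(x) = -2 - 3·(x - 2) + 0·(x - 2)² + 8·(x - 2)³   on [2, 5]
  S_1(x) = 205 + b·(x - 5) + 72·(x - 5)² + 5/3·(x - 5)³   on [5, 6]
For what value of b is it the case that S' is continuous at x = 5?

213

S_0'(x) = -3 + 0·(x - 2) + 24·(x - 2)², so S_0'(5) = 213. On the right, S_1'(5) = b, so b = 213.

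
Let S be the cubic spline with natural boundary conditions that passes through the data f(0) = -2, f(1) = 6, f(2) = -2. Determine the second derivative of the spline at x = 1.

-24

Write m_i for S''(x_i). With h_i = 1, 1 and divided differences Δ_i = 8, -8, the continuity of S' gives the tridiagonal system
  1·m_0 + 4·m_1 + 1·m_2 = 6(Δ_1 - Δ_0) = -96
Natural end conditions: m_0 = m_2 = 0.
Hence m_0 = 0, m_1 = -24, m_2 = 0.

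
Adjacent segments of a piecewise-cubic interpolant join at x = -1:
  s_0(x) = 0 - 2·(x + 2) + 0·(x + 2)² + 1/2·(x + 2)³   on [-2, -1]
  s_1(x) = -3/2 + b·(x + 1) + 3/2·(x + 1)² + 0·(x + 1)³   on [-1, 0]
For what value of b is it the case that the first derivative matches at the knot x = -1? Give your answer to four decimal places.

-0.5000

s_0'(x) = -2 + 0·(x + 2) + 3/2·(x + 2)², so s_0'(-1) = -1/2. On the right, s_1'(-1) = b, so b = -1/2.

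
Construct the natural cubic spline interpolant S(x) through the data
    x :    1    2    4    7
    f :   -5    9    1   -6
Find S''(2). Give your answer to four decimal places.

With M_i denoting the second derivative at x_i, h_i = 1, 2, 3, and Δ_i = (y_(i+1) − y_i)/h_i = 14, -4, -7/3:
  1·M_0 + 6·M_1 + 2·M_2 = 6(Δ_1 - Δ_0) = -108
  2·M_1 + 10·M_2 + 3·M_3 = 6(Δ_2 - Δ_1) = 10
Natural end conditions: M_0 = M_3 = 0.
Solving: M_0 = 0, M_1 = -275/14, M_2 = 69/14, M_3 = 0.

-19.6429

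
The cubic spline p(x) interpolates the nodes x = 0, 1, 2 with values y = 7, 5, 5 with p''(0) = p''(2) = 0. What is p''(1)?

Put m_i = p'' at the i-th knot. Here h = (1, 1) and Δ = (-2, 0), so the interior equations h_(i-1)·m_(i-1) + 2(h_(i-1)+h_i)·m_i + h_i·m_(i+1) = 6(Δ_i − Δ_(i-1)) read
  1·m_0 + 4·m_1 + 1·m_2 = 6(Δ_1 - Δ_0) = 12
Natural end conditions: m_0 = m_2 = 0.
Forward elimination and back-substitution give m_0 = 0, m_1 = 3, m_2 = 0.

3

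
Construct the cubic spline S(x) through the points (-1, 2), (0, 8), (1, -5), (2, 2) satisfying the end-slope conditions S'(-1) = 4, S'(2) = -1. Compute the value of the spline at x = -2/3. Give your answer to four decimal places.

Put m_i = S'' at the i-th knot. Here h = (1, 1, 1) and Δ = (6, -13, 7), so the interior equations h_(i-1)·m_(i-1) + 2(h_(i-1)+h_i)·m_i + h_i·m_(i+1) = 6(Δ_i − Δ_(i-1)) read
  1·m_0 + 4·m_1 + 1·m_2 = 6(Δ_1 - Δ_0) = -114
  1·m_1 + 4·m_2 + 1·m_3 = 6(Δ_2 - Δ_1) = 120
Clamped end conditions give two more equations: 2h_0·m_0 + h_0·m_1 = 6(Δ_0 - S'(-1)) = 12 and h_2·m_2 + 2h_2·m_3 = 6(S'(2) - Δ_2) = -48.
Hence m_0 = 466/15, m_1 = -752/15, m_2 = 832/15, m_3 = -776/15.
On [-1, 0], S(x) = 2 + 4·(x + 1) + 233/15·(x + 1)² - 203/15·(x + 1)³.
With (x + 1) = 1/3: S(-2/3) = 1846/405.

4.5580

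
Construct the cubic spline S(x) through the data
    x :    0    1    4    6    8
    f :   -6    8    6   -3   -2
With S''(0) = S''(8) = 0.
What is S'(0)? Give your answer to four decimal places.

15.8520

With M_i denoting the second derivative at x_i, h_i = 1, 3, 2, 2, and Δ_i = (y_(i+1) − y_i)/h_i = 14, -2/3, -9/2, 1/2:
  1·M_0 + 8·M_1 + 3·M_2 = 6(Δ_1 - Δ_0) = -88
  3·M_1 + 10·M_2 + 2·M_3 = 6(Δ_2 - Δ_1) = -23
  2·M_2 + 8·M_3 + 2·M_4 = 6(Δ_3 - Δ_2) = 30
Natural end conditions: M_0 = M_4 = 0.
Solving: M_0 = 0, M_1 = -1489/134, M_2 = 20/67, M_3 = 985/268, M_4 = 0.
On [0, 1], S'(x) = b_0 + 2c_0·x + 3d_0·x² with b_0 = Δ_0 - h_0(2M_0 + M_1)/6 = 12745/804, c_0 = M_0/2 = 0, d_0 = (M_1 - M_0)/(6h_0) = -1489/804. So S'(0) = 12745/804.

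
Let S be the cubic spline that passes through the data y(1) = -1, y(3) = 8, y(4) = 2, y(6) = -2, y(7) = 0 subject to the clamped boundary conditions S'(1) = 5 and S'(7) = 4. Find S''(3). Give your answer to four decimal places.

-13.4731

With m_i denoting the second derivative at x_i, h_i = 2, 1, 2, 1, and Δ_i = (y_(i+1) − y_i)/h_i = 9/2, -6, -2, 2:
  2·m_0 + 6·m_1 + 1·m_2 = 6(Δ_1 - Δ_0) = -63
  1·m_1 + 6·m_2 + 2·m_3 = 6(Δ_2 - Δ_1) = 24
  2·m_2 + 6·m_3 + 1·m_4 = 6(Δ_3 - Δ_2) = 24
Clamped end conditions give two more equations: 2h_0·m_0 + h_0·m_1 = 6(Δ_0 - S'(1)) = -3 and h_3·m_3 + 2h_3·m_4 = 6(S'(7) - Δ_3) = 12.
Solving: m_0 = 2227/372, m_1 = -1253/93, m_2 = 1091/186, m_3 = 106/93, m_4 = 505/93.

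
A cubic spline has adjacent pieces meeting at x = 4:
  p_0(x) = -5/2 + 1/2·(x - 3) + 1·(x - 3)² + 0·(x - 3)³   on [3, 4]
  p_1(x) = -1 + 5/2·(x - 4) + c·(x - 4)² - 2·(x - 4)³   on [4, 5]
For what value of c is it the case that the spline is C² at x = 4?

1

p_0''(x) = 2 + 0·(x - 3), so p_0''(4) = 2. On the right, p_1''(4) = 2c, so c = 1.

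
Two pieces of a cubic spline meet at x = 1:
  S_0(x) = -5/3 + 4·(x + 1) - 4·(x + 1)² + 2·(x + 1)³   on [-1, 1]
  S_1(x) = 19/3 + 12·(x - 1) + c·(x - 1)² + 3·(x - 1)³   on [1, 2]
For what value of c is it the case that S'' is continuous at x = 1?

S_0''(x) = -8 + 12·(x + 1), so S_0''(1) = 16. On the right, S_1''(1) = 2c, so c = 8.

8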